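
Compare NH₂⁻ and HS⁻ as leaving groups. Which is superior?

HS⁻ is the better leaving group.
pKₐ(H₂S) ≈ 7 versus pKₐ(NH₃) ≈ 38: HS⁻ is the much weaker base.
Larger and more polarisable than the oxygen analogue.

HS⁻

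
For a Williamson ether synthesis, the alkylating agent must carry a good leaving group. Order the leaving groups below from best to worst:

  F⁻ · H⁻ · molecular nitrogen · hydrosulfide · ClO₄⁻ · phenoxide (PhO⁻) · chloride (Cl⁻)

The more stable X⁻ (or X) is on its own — i.e. the weaker a base it is — the better a leaving group it makes.
molecular nitrogen: no meaningful conjugate acid; N₂ departs as an exceptionally stable neutral molecule
ClO₄⁻: pKₐ(HClO₄) ≈ -10 — extremely weak base; rarely used for safety reasons
chloride (Cl⁻): pKₐ(HCl) ≈ -7
F⁻: pKₐ(HF) ≈ 3.2 — small and strongly basic; the poor halide leaving group
hydrosulfide: pKₐ(H₂S) ≈ 7 — larger and more polarisable than the oxygen analogue
phenoxide (PhO⁻): pKₐ(C₆H₅OH (phenol)) ≈ 10 — resonance into the ring helps, but still a poor LG
H⁻: pKₐ(H₂) ≈ 36

molecular nitrogen > ClO₄⁻ > chloride (Cl⁻) > F⁻ > hydrosulfide > phenoxide (PhO⁻) > H⁻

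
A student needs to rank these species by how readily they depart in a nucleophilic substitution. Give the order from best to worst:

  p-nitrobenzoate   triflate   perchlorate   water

triflate > perchlorate > water > p-nitrobenzoate

triflate: pKₐ(CF₃SO₃H (triflic acid)) ≈ -14 — charge spread over three oxygens and a CF₃ group; the premier leaving group in synthesis
perchlorate: pKₐ(HClO₄) ≈ -10 — extremely weak base; rarely used for safety reasons
water: pKₐ(H₃O⁺) ≈ -1.7 — neutral; leaves from a protonated alcohol (R–OH₂⁺)
p-nitrobenzoate: pKₐ(p-nitrobenzoic acid) ≈ 3.4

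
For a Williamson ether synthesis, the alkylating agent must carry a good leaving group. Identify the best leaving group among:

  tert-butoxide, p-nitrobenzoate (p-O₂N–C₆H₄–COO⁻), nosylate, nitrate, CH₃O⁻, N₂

N₂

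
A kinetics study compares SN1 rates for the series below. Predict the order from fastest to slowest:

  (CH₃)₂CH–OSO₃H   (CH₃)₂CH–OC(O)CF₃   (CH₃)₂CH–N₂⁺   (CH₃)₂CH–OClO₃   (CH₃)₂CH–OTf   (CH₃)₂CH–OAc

(CH₃)₂CH–N₂⁺ > (CH₃)₂CH–OTf > (CH₃)₂CH–OClO₃ > (CH₃)₂CH–OSO₃H > (CH₃)₂CH–OC(O)CF₃ > (CH₃)₂CH–OAc

The skeletons are identical, so relative rate is governed entirely by leaving-group ability.
Leaving-group ability tracks the stability of the departed species; conjugate-acid pKₐ is the usual yardstick (lower pKₐ → better LG).
(CH₃)₂CH–N₂⁺ loses N₂: no meaningful conjugate acid; N₂ departs as an exceptionally stable neutral molecule
(CH₃)₂CH–OTf loses OTf⁻: pKₐ(CF₃SO₃H (triflic acid)) ≈ -14
(CH₃)₂CH–OClO₃ loses ClO₄⁻: pKₐ(HClO₄) ≈ -10
(CH₃)₂CH–OSO₃H loses HSO₄⁻: pKₐ(H₂SO₄) ≈ -3
(CH₃)₂CH–OC(O)CF₃ loses CF₃COO⁻: pKₐ(CF₃COOH) ≈ 0.2
(CH₃)₂CH–OAc loses AcO⁻: pKₐ(CH₃COOH) ≈ 4.8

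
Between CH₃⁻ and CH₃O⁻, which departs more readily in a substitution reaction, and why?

CH₃O⁻ is the better leaving group.
pKₐ(CH₃OH) ≈ 15.5 versus pKₐ(CH₄) ≈ 48: CH₃O⁻ is the much weaker base.
Strong base; alkoxides do not leave unassisted.

CH₃O⁻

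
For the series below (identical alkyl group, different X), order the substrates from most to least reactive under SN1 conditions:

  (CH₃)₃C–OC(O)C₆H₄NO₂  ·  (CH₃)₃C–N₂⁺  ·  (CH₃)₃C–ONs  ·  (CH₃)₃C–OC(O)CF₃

The skeletons are identical, so relative rate is governed entirely by leaving-group ability.
Rank by basicity of the departing species: weakest base leaves most easily.
(CH₃)₃C–N₂⁺ loses N₂: no meaningful conjugate acid; N₂ departs as an exceptionally stable neutral molecule
(CH₃)₃C–ONs loses ONs⁻: pKₐ(p-O₂NC₆H₄SO₃H) ≈ -3.5
(CH₃)₃C–OC(O)CF₃ loses CF₃COO⁻: pKₐ(CF₃COOH) ≈ 0.2
(CH₃)₃C–OC(O)C₆H₄NO₂ loses p-O₂N–C₆H₄–COO⁻: pKₐ(p-nitrobenzoic acid) ≈ 3.4

(CH₃)₃C–N₂⁺ > (CH₃)₃C–ONs > (CH₃)₃C–OC(O)CF₃ > (CH₃)₃C–OC(O)C₆H₄NO₂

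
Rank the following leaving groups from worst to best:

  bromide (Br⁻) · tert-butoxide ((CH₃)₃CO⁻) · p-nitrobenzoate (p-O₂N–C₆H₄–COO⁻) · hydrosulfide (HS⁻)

A good leaving group is a weak base: the lower the pKₐ of its conjugate acid, the more readily it departs.
bromide (Br⁻): pKₐ(HBr) ≈ -9 — weak base; good leaving group
p-nitrobenzoate (p-O₂N–C₆H₄–COO⁻): pKₐ(p-nitrobenzoic acid) ≈ 3.4
hydrosulfide (HS⁻): pKₐ(H₂S) ≈ 7
tert-butoxide ((CH₃)₃CO⁻): pKₐ(t-BuOH) ≈ 18 — bulky, strongly basic alkoxide
Reversing gives the worst-to-best order requested.

tert-butoxide ((CH₃)₃CO⁻) < hydrosulfide (HS⁻) < p-nitrobenzoate (p-O₂N–C₆H₄–COO⁻) < bromide (Br⁻)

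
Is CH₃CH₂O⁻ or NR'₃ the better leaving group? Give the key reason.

NR'₃

NR'₃ is the better leaving group.
pKₐ(R'₃NH⁺) ≈ 10.7 versus pKₐ(CH₃CH₂OH) ≈ 16: NR'₃ is the much weaker base.
Neutral but still a fairly strong base; Hofmann-elimination LG.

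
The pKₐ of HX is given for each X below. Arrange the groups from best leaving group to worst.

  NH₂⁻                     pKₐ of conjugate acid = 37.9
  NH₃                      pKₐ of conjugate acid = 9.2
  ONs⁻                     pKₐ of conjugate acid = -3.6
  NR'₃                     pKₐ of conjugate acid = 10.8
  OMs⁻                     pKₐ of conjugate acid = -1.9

Lower conjugate-acid pKₐ ⇒ weaker base ⇒ better leaving group.
Sorting by the given values: ONs⁻ (-3.6), OMs⁻ (-1.9), NH₃ (9.2), NR'₃ (10.8), NH₂⁻ (37.9).

ONs⁻ > OMs⁻ > NH₃ > NR'₃ > NH₂⁻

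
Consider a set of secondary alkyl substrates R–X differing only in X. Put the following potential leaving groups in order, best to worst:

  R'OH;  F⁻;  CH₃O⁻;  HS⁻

R'OH > F⁻ > HS⁻ > CH₃O⁻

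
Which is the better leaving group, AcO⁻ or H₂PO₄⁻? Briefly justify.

H₂PO₄⁻

H₂PO₄⁻ is the better leaving group.
pKₐ(H₃PO₄) ≈ 2.1 versus pKₐ(CH₃COOH) ≈ 4.8: H₂PO₄⁻ is the much weaker base.
Moderate base; biological leaving group after further activation.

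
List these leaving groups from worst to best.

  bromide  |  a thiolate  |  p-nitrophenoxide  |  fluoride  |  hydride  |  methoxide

Leaving-group ability tracks the stability of the departed species; conjugate-acid pKₐ is the usual yardstick (lower pKₐ → better LG).
bromide: pKₐ(HBr) ≈ -9
fluoride: pKₐ(HF) ≈ 3.2
p-nitrophenoxide: pKₐ(p-nitrophenol) ≈ 7.2
a thiolate: pKₐ(RSH (a thiol)) ≈ 10.5
methoxide: pKₐ(CH₃OH) ≈ 15.5
hydride: pKₐ(H₂) ≈ 36
Listed from poorest to best leaving group as asked.

hydride < methoxide < a thiolate < p-nitrophenoxide < fluoride < bromide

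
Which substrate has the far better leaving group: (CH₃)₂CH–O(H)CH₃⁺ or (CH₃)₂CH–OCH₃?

(CH₃)₂CH–O(H)CH₃⁺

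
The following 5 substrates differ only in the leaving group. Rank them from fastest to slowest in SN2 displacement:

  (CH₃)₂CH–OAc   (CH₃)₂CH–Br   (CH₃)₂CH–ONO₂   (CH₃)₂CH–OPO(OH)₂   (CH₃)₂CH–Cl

With the same alkyl group throughout, only the leaving group differentiates the rates.
Rank by basicity of the departing species: weakest base leaves most easily.
(CH₃)₂CH–Br loses Br⁻: pKₐ(HBr) ≈ -9
(CH₃)₂CH–Cl loses Cl⁻: pKₐ(HCl) ≈ -7
(CH₃)₂CH–ONO₂ loses NO₃⁻: pKₐ(HNO₃) ≈ -1.3
(CH₃)₂CH–OPO(OH)₂ loses H₂PO₄⁻: pKₐ(H₃PO₄) ≈ 2.1
(CH₃)₂CH–OAc loses AcO⁻: pKₐ(CH₃COOH) ≈ 4.8

(CH₃)₂CH–Br > (CH₃)₂CH–Cl > (CH₃)₂CH–ONO₂ > (CH₃)₂CH–OPO(OH)₂ > (CH₃)₂CH–OAc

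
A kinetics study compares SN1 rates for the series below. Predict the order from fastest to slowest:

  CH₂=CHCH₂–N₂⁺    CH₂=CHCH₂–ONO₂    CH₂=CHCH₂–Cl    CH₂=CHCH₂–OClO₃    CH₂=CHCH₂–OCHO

Same R in every case — rank the leaving groups.
A good leaving group is a weak base: the lower the pKₐ of its conjugate acid, the more readily it departs.
CH₂=CHCH₂–N₂⁺ loses N₂: no meaningful conjugate acid; N₂ departs as an exceptionally stable neutral molecule
CH₂=CHCH₂–OClO₃ loses ClO₄⁻: pKₐ(HClO₄) ≈ -10
CH₂=CHCH₂–Cl loses Cl⁻: pKₐ(HCl) ≈ -7
CH₂=CHCH₂–ONO₂ loses NO₃⁻: pKₐ(HNO₃) ≈ -1.3
CH₂=CHCH₂–OCHO loses HCOO⁻: pKₐ(HCOOH) ≈ 3.8

CH₂=CHCH₂–N₂⁺ > CH₂=CHCH₂–OClO₃ > CH₂=CHCH₂–Cl > CH₂=CHCH₂–ONO₂ > CH₂=CHCH₂–OCHO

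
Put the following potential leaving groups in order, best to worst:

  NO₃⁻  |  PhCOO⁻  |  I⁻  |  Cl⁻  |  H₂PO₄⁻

I⁻ > Cl⁻ > NO₃⁻ > H₂PO₄⁻ > PhCOO⁻

Leaving-group ability tracks the stability of the departed species; conjugate-acid pKₐ is the usual yardstick (lower pKₐ → better LG).
I⁻: pKₐ(HI) ≈ -10
Cl⁻: pKₐ(HCl) ≈ -7 — moderately weak base
NO₃⁻: pKₐ(HNO₃) ≈ -1.3 — resonance-delocalised over three oxygens
H₂PO₄⁻: pKₐ(H₃PO₄) ≈ 2.1 — moderate base; biological leaving group after further activation
PhCOO⁻: pKₐ(C₆H₅COOH) ≈ 4.2 — aryl carboxylate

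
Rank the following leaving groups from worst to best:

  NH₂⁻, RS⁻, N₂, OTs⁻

NH₂⁻ < RS⁻ < OTs⁻ < N₂

Leaving-group ability tracks the stability of the departed species; conjugate-acid pKₐ is the usual yardstick (lower pKₐ → better LG).
N₂: no meaningful conjugate acid; N₂ departs as an exceptionally stable neutral molecule
OTs⁻: pKₐ(p-CH₃C₆H₄SO₃H (TsOH)) ≈ -2.8
RS⁻: pKₐ(RSH (a thiol)) ≈ 10.5
NH₂⁻: pKₐ(NH₃) ≈ 38
Reversing gives the worst-to-best order requested.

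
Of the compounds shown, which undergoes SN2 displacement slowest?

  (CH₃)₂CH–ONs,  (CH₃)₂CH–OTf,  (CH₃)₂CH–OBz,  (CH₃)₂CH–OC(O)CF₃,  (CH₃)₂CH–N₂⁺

(CH₃)₂CH–OBz

Same R in every case — rank the leaving groups.
Leaving-group ability tracks the stability of the departed species; conjugate-acid pKₐ is the usual yardstick (lower pKₐ → better LG).
(CH₃)₂CH–N₂⁺ loses N₂: no meaningful conjugate acid; N₂ departs as an exceptionally stable neutral molecule
(CH₃)₂CH–OTf loses OTf⁻: pKₐ(CF₃SO₃H (triflic acid)) ≈ -14
(CH₃)₂CH–ONs loses ONs⁻: pKₐ(p-O₂NC₆H₄SO₃H) ≈ -3.5
(CH₃)₂CH–OC(O)CF₃ loses CF₃COO⁻: pKₐ(CF₃COOH) ≈ 0.2
(CH₃)₂CH–OBz loses PhCOO⁻: pKₐ(C₆H₅COOH) ≈ 4.2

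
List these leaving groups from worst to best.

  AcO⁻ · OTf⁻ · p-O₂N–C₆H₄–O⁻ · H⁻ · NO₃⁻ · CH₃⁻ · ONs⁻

CH₃⁻ < H⁻ < p-O₂N–C₆H₄–O⁻ < AcO⁻ < NO₃⁻ < ONs⁻ < OTf⁻

Rank by basicity of the departing species: weakest base leaves most easily.
OTf⁻: pKₐ(CF₃SO₃H (triflic acid)) ≈ -14 — charge spread over three oxygens and a CF₃ group; the premier leaving group in synthesis
ONs⁻: pKₐ(p-O₂NC₆H₄SO₃H) ≈ -3.5 — p-nitro group further stabilises the sulfonate
NO₃⁻: pKₐ(HNO₃) ≈ -1.3 — resonance-delocalised over three oxygens
AcO⁻: pKₐ(CH₃COOH) ≈ 4.8 — resonance-stabilised but still a weak base
p-O₂N–C₆H₄–O⁻: pKₐ(p-nitrophenol) ≈ 7.2 — nitro group delocalises the charge; the classic chromogenic LG
H⁻: pKₐ(H₂) ≈ 36 — extremely strong base; leaves only in special hydride-transfer contexts
CH₃⁻: pKₐ(CH₄) ≈ 48
Reversing gives the worst-to-best order requested.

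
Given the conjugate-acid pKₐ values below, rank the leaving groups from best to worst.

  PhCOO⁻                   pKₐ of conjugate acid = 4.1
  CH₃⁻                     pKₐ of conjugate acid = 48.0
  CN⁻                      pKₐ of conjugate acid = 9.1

PhCOO⁻ > CN⁻ > CH₃⁻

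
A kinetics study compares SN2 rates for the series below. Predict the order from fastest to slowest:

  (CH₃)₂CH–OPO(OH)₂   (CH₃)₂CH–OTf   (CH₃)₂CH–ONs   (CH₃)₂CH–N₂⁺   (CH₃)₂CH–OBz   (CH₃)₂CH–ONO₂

(CH₃)₂CH–N₂⁺ > (CH₃)₂CH–OTf > (CH₃)₂CH–ONs > (CH₃)₂CH–ONO₂ > (CH₃)₂CH–OPO(OH)₂ > (CH₃)₂CH–OBz

With the same alkyl group throughout, only the leaving group differentiates the rates.
Rank by basicity of the departing species: weakest base leaves most easily.
(CH₃)₂CH–N₂⁺ loses N₂: no meaningful conjugate acid; N₂ departs as an exceptionally stable neutral molecule
(CH₃)₂CH–OTf loses OTf⁻: pKₐ(CF₃SO₃H (triflic acid)) ≈ -14
(CH₃)₂CH–ONs loses ONs⁻: pKₐ(p-O₂NC₆H₄SO₃H) ≈ -3.5
(CH₃)₂CH–ONO₂ loses NO₃⁻: pKₐ(HNO₃) ≈ -1.3
(CH₃)₂CH–OPO(OH)₂ loses H₂PO₄⁻: pKₐ(H₃PO₄) ≈ 2.1
(CH₃)₂CH–OBz loses PhCOO⁻: pKₐ(C₆H₅COOH) ≈ 4.2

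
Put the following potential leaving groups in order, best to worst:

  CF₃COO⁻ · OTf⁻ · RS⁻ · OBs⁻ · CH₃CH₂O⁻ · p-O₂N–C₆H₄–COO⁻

OTf⁻: pKₐ(CF₃SO₃H (triflic acid)) ≈ -14
OBs⁻: pKₐ(p-BrC₆H₄SO₃H) ≈ -2.8
CF₃COO⁻: pKₐ(CF₃COOH) ≈ 0.2
p-O₂N–C₆H₄–COO⁻: pKₐ(p-nitrobenzoic acid) ≈ 3.4
RS⁻: pKₐ(RSH (a thiol)) ≈ 10.5
CH₃CH₂O⁻: pKₐ(CH₃CH₂OH) ≈ 16

OTf⁻ > OBs⁻ > CF₃COO⁻ > p-O₂N–C₆H₄–COO⁻ > RS⁻ > CH₃CH₂O⁻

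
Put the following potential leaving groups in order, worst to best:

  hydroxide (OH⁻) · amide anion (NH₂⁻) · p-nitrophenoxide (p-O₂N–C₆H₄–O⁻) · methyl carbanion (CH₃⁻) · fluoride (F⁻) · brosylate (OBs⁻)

The more stable X⁻ (or X) is on its own — i.e. the weaker a base it is — the better a leaving group it makes.
brosylate (OBs⁻): pKₐ(p-BrC₆H₄SO₃H) ≈ -2.8
fluoride (F⁻): pKₐ(HF) ≈ 3.2 — small and strongly basic; the poor halide leaving group
p-nitrophenoxide (p-O₂N–C₆H₄–O⁻): pKₐ(p-nitrophenol) ≈ 7.2 — nitro group delocalises the charge; the classic chromogenic LG
hydroxide (OH⁻): pKₐ(H₂O) ≈ 15.7 — strong base; essentially never leaves without prior activation
amide anion (NH₂⁻): pKₐ(NH₃) ≈ 38
methyl carbanion (CH₃⁻): pKₐ(CH₄) ≈ 48
Listed from poorest to best leaving group as asked.

methyl carbanion (CH₃⁻) < amide anion (NH₂⁻) < hydroxide (OH⁻) < p-nitrophenoxide (p-O₂N–C₆H₄–O⁻) < fluoride (F⁻) < brosylate (OBs⁻)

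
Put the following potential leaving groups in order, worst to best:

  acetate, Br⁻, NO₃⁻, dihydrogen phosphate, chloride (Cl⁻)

acetate < dihydrogen phosphate < NO₃⁻ < chloride (Cl⁻) < Br⁻

A good leaving group is a weak base: the lower the pKₐ of its conjugate acid, the more readily it departs.
Br⁻: pKₐ(HBr) ≈ -9 — weak base; good leaving group
chloride (Cl⁻): pKₐ(HCl) ≈ -7 — moderately weak base
NO₃⁻: pKₐ(HNO₃) ≈ -1.3 — resonance-delocalised over three oxygens
dihydrogen phosphate: pKₐ(H₃PO₄) ≈ 2.1 — moderate base; biological leaving group after further activation
acetate: pKₐ(CH₃COOH) ≈ 4.8
Reversing gives the worst-to-best order requested.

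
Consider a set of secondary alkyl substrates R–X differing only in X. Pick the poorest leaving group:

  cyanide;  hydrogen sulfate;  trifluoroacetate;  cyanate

cyanide

hydrogen sulfate: pKₐ(H₂SO₄) ≈ -3
trifluoroacetate: pKₐ(CF₃COOH) ≈ 0.2
cyanate: pKₐ(HOCN) ≈ 3.5
cyanide: pKₐ(HCN) ≈ 9.2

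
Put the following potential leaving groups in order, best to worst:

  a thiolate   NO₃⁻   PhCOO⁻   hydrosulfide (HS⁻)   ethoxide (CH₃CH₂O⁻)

NO₃⁻: pKₐ(HNO₃) ≈ -1.3
PhCOO⁻: pKₐ(C₆H₅COOH) ≈ 4.2
hydrosulfide (HS⁻): pKₐ(H₂S) ≈ 7
a thiolate: pKₐ(RSH (a thiol)) ≈ 10.5
ethoxide (CH₃CH₂O⁻): pKₐ(CH₃CH₂OH) ≈ 16

NO₃⁻ > PhCOO⁻ > hydrosulfide (HS⁻) > a thiolate > ethoxide (CH₃CH₂O⁻)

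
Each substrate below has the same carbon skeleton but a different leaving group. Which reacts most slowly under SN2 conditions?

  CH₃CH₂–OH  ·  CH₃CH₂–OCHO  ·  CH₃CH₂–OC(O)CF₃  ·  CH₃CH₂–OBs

CH₃CH₂–OH

Same R in every case — rank the leaving groups.
Leaving-group ability tracks the stability of the departed species; conjugate-acid pKₐ is the usual yardstick (lower pKₐ → better LG).
CH₃CH₂–OBs loses OBs⁻: pKₐ(p-BrC₆H₄SO₃H) ≈ -2.8
CH₃CH₂–OC(O)CF₃ loses CF₃COO⁻: pKₐ(CF₃COOH) ≈ 0.2
CH₃CH₂–OCHO loses HCOO⁻: pKₐ(HCOOH) ≈ 3.8
CH₃CH₂–OH loses OH⁻: pKₐ(H₂O) ≈ 15.7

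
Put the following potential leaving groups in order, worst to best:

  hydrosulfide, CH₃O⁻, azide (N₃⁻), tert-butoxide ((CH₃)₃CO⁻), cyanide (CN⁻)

tert-butoxide ((CH₃)₃CO⁻) < CH₃O⁻ < cyanide (CN⁻) < hydrosulfide < azide (N₃⁻)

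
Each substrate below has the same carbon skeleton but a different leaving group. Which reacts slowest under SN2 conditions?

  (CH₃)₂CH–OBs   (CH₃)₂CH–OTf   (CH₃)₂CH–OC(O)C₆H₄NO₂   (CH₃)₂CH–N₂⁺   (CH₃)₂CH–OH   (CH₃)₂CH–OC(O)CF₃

(CH₃)₂CH–OH

With the same alkyl group throughout, only the leaving group differentiates the rates.
Rank by basicity of the departing species: weakest base leaves most easily.
(CH₃)₂CH–N₂⁺ loses N₂: no meaningful conjugate acid; N₂ departs as an exceptionally stable neutral molecule
(CH₃)₂CH–OTf loses OTf⁻: pKₐ(CF₃SO₃H (triflic acid)) ≈ -14
(CH₃)₂CH–OBs loses OBs⁻: pKₐ(p-BrC₆H₄SO₃H) ≈ -2.8
(CH₃)₂CH–OC(O)CF₃ loses CF₃COO⁻: pKₐ(CF₃COOH) ≈ 0.2
(CH₃)₂CH–OC(O)C₆H₄NO₂ loses p-O₂N–C₆H₄–COO⁻: pKₐ(p-nitrobenzoic acid) ≈ 3.4
(CH₃)₂CH–OH loses OH⁻: pKₐ(H₂O) ≈ 15.7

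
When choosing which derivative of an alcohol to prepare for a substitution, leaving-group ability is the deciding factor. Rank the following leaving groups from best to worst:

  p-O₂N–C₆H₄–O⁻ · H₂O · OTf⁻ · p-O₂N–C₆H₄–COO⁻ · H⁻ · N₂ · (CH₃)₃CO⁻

N₂: no meaningful conjugate acid; N₂ departs as an exceptionally stable neutral molecule
OTf⁻: pKₐ(CF₃SO₃H (triflic acid)) ≈ -14
H₂O: pKₐ(H₃O⁺) ≈ -1.7
p-O₂N–C₆H₄–COO⁻: pKₐ(p-nitrobenzoic acid) ≈ 3.4
p-O₂N–C₆H₄–O⁻: pKₐ(p-nitrophenol) ≈ 7.2
(CH₃)₃CO⁻: pKₐ(t-BuOH) ≈ 18
H⁻: pKₐ(H₂) ≈ 36

N₂ > OTf⁻ > H₂O > p-O₂N–C₆H₄–COO⁻ > p-O₂N–C₆H₄–O⁻ > (CH₃)₃CO⁻ > H⁻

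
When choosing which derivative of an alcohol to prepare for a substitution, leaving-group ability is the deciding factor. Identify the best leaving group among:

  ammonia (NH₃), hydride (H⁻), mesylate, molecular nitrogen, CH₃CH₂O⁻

Leaving-group ability tracks the stability of the departed species; conjugate-acid pKₐ is the usual yardstick (lower pKₐ → better LG).
molecular nitrogen: no meaningful conjugate acid; N₂ departs as an exceptionally stable neutral molecule
mesylate: pKₐ(CH₃SO₃H (MsOH)) ≈ -1.9
ammonia (NH₃): pKₐ(NH₄⁺) ≈ 9.2
CH₃CH₂O⁻: pKₐ(CH₃CH₂OH) ≈ 16
hydride (H⁻): pKₐ(H₂) ≈ 36

molecular nitrogen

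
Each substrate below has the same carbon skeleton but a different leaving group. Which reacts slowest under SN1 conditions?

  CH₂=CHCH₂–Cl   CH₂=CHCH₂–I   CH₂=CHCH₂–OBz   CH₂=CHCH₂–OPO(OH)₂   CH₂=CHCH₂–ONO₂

Identical carbon frameworks mean the comparison reduces to leaving-group quality.
Rank by basicity of the departing species: weakest base leaves most easily.
CH₂=CHCH₂–I loses I⁻: pKₐ(HI) ≈ -10
CH₂=CHCH₂–Cl loses Cl⁻: pKₐ(HCl) ≈ -7
CH₂=CHCH₂–ONO₂ loses NO₃⁻: pKₐ(HNO₃) ≈ -1.3
CH₂=CHCH₂–OPO(OH)₂ loses H₂PO₄⁻: pKₐ(H₃PO₄) ≈ 2.1
CH₂=CHCH₂–OBz loses PhCOO⁻: pKₐ(C₆H₅COOH) ≈ 4.2

CH₂=CHCH₂–OBz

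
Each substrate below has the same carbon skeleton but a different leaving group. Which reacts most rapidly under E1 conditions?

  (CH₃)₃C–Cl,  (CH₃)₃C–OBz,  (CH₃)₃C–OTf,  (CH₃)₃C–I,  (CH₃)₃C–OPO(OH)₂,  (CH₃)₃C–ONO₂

Same R in every case — rank the leaving groups.
The more stable X⁻ (or X) is on its own — i.e. the weaker a base it is — the better a leaving group it makes.
(CH₃)₃C–OTf loses OTf⁻: pKₐ(CF₃SO₃H (triflic acid)) ≈ -14
(CH₃)₃C–I loses I⁻: pKₐ(HI) ≈ -10
(CH₃)₃C–Cl loses Cl⁻: pKₐ(HCl) ≈ -7
(CH₃)₃C–ONO₂ loses NO₃⁻: pKₐ(HNO₃) ≈ -1.3
(CH₃)₃C–OPO(OH)₂ loses H₂PO₄⁻: pKₐ(H₃PO₄) ≈ 2.1
(CH₃)₃C–OBz loses PhCOO⁻: pKₐ(C₆H₅COOH) ≈ 4.2

(CH₃)₃C–OTf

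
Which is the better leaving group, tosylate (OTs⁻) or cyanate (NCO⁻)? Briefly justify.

tosylate (OTs⁻)

tosylate (OTs⁻) is the better leaving group.
pKₐ(p-CH₃C₆H₄SO₃H (TsOH)) ≈ -2.8 versus pKₐ(HOCN) ≈ 3.5: tosylate (OTs⁻) is the much weaker base.
Resonance-delocalised arenesulfonate.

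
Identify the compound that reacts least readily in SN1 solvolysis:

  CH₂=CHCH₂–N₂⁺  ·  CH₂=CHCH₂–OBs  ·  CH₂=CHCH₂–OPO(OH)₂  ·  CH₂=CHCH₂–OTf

CH₂=CHCH₂–OPO(OH)₂

The skeletons are identical, so relative rate is governed entirely by leaving-group ability.
Leaving-group ability tracks the stability of the departed species; conjugate-acid pKₐ is the usual yardstick (lower pKₐ → better LG).
CH₂=CHCH₂–N₂⁺ loses N₂: no meaningful conjugate acid; N₂ departs as an exceptionally stable neutral molecule
CH₂=CHCH₂–OTf loses OTf⁻: pKₐ(CF₃SO₃H (triflic acid)) ≈ -14
CH₂=CHCH₂–OBs loses OBs⁻: pKₐ(p-BrC₆H₄SO₃H) ≈ -2.8
CH₂=CHCH₂–OPO(OH)₂ loses H₂PO₄⁻: pKₐ(H₃PO₄) ≈ 2.1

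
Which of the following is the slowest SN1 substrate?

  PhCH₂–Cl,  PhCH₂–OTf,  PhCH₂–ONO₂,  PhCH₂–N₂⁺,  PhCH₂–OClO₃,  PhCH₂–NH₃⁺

The skeletons are identical, so relative rate is governed entirely by leaving-group ability.
Leaving-group ability tracks the stability of the departed species; conjugate-acid pKₐ is the usual yardstick (lower pKₐ → better LG).
PhCH₂–N₂⁺ loses N₂: no meaningful conjugate acid; N₂ departs as an exceptionally stable neutral molecule
PhCH₂–OTf loses OTf⁻: pKₐ(CF₃SO₃H (triflic acid)) ≈ -14
PhCH₂–OClO₃ loses ClO₄⁻: pKₐ(HClO₄) ≈ -10
PhCH₂–Cl loses Cl⁻: pKₐ(HCl) ≈ -7
PhCH₂–ONO₂ loses NO₃⁻: pKₐ(HNO₃) ≈ -1.3
PhCH₂–NH₃⁺ loses NH₃: pKₐ(NH₄⁺) ≈ 9.2

PhCH₂–NH₃⁺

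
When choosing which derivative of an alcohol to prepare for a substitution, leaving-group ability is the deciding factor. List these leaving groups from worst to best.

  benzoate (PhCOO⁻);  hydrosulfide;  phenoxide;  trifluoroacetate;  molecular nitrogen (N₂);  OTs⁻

phenoxide < hydrosulfide < benzoate (PhCOO⁻) < trifluoroacetate < OTs⁻ < molecular nitrogen (N₂)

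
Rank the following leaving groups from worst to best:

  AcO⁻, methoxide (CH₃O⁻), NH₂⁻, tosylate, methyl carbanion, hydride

tosylate: pKₐ(p-CH₃C₆H₄SO₃H (TsOH)) ≈ -2.8 — resonance-delocalised arenesulfonate
AcO⁻: pKₐ(CH₃COOH) ≈ 4.8
methoxide (CH₃O⁻): pKₐ(CH₃OH) ≈ 15.5
hydride: pKₐ(H₂) ≈ 36 — extremely strong base; leaves only in special hydride-transfer contexts
NH₂⁻: pKₐ(NH₃) ≈ 38
methyl carbanion: pKₐ(CH₄) ≈ 48
Listed from poorest to best leaving group as asked.

methyl carbanion < NH₂⁻ < hydride < methoxide (CH₃O⁻) < AcO⁻ < tosylate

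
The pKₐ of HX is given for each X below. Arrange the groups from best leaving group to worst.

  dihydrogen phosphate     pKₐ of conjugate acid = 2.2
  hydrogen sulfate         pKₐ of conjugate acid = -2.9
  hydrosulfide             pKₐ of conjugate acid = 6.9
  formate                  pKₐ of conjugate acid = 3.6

hydrogen sulfate > dihydrogen phosphate > formate > hydrosulfide

Lower conjugate-acid pKₐ ⇒ weaker base ⇒ better leaving group.
Sorting by the given values: hydrogen sulfate (-2.9), dihydrogen phosphate (2.2), formate (3.6), hydrosulfide (6.9).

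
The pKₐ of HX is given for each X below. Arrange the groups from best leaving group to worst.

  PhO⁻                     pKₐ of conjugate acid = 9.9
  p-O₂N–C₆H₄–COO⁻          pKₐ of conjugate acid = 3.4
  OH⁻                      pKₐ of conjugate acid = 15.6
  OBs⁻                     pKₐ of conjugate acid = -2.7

Lower conjugate-acid pKₐ ⇒ weaker base ⇒ better leaving group.
Sorting by the given values: OBs⁻ (-2.7), p-O₂N–C₆H₄–COO⁻ (3.4), PhO⁻ (9.9), OH⁻ (15.6).

OBs⁻ > p-O₂N–C₆H₄–COO⁻ > PhO⁻ > OH⁻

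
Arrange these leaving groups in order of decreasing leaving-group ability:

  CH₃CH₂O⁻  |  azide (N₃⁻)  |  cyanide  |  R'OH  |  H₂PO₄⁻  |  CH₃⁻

R'OH: pKₐ(R'OH₂⁺) ≈ -2.4
H₂PO₄⁻: pKₐ(H₃PO₄) ≈ 2.1
azide (N₃⁻): pKₐ(HN₃) ≈ 4.7 — linear, resonance-stabilised
cyanide: pKₐ(HCN) ≈ 9.2
CH₃CH₂O⁻: pKₐ(CH₃CH₂OH) ≈ 16
CH₃⁻: pKₐ(CH₄) ≈ 48 — unstabilised carbanion; the worst conceivable leaving group

R'OH > H₂PO₄⁻ > azide (N₃⁻) > cyanide > CH₃CH₂O⁻ > CH₃⁻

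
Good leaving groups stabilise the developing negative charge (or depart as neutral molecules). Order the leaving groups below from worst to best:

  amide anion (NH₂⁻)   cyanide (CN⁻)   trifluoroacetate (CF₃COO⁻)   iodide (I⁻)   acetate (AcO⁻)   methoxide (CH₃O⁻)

The more stable X⁻ (or X) is on its own — i.e. the weaker a base it is — the better a leaving group it makes.
iodide (I⁻): pKₐ(HI) ≈ -10
trifluoroacetate (CF₃COO⁻): pKₐ(CF₃COOH) ≈ 0.2
acetate (AcO⁻): pKₐ(CH₃COOH) ≈ 4.8
cyanide (CN⁻): pKₐ(HCN) ≈ 9.2
methoxide (CH₃O⁻): pKₐ(CH₃OH) ≈ 15.5 — strong base; alkoxides do not leave unassisted
amide anion (NH₂⁻): pKₐ(NH₃) ≈ 38 — extremely strong base; never a leaving group
Reversing gives the worst-to-best order requested.

amide anion (NH₂⁻) < methoxide (CH₃O⁻) < cyanide (CN⁻) < acetate (AcO⁻) < trifluoroacetate (CF₃COO⁻) < iodide (I⁻)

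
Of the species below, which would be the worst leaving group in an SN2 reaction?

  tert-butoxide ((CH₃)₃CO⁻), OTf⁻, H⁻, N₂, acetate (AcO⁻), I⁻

The more stable X⁻ (or X) is on its own — i.e. the weaker a base it is — the better a leaving group it makes.
N₂: no meaningful conjugate acid; N₂ departs as an exceptionally stable neutral molecule
OTf⁻: pKₐ(CF₃SO₃H (triflic acid)) ≈ -14
I⁻: pKₐ(HI) ≈ -10
acetate (AcO⁻): pKₐ(CH₃COOH) ≈ 4.8
tert-butoxide ((CH₃)₃CO⁻): pKₐ(t-BuOH) ≈ 18
H⁻: pKₐ(H₂) ≈ 36

H⁻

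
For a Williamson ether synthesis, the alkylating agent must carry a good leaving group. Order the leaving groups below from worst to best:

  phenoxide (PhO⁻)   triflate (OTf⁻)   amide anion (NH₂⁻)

A good leaving group is a weak base: the lower the pKₐ of its conjugate acid, the more readily it departs.
triflate (OTf⁻): pKₐ(CF₃SO₃H (triflic acid)) ≈ -14
phenoxide (PhO⁻): pKₐ(C₆H₅OH (phenol)) ≈ 10
amide anion (NH₂⁻): pKₐ(NH₃) ≈ 38
The question asks for worst first, so the sequence is read in increasing leaving-group ability.

amide anion (NH₂⁻) < phenoxide (PhO⁻) < triflate (OTf⁻)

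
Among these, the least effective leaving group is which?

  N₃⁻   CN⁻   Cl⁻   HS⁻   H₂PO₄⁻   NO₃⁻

CN⁻

Cl⁻: pKₐ(HCl) ≈ -7
NO₃⁻: pKₐ(HNO₃) ≈ -1.3
H₂PO₄⁻: pKₐ(H₃PO₄) ≈ 2.1
N₃⁻: pKₐ(HN₃) ≈ 4.7
HS⁻: pKₐ(H₂S) ≈ 7
CN⁻: pKₐ(HCN) ≈ 9.2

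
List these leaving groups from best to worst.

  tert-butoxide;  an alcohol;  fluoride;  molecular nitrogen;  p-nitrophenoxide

molecular nitrogen > an alcohol > fluoride > p-nitrophenoxide > tert-butoxide

The more stable X⁻ (or X) is on its own — i.e. the weaker a base it is — the better a leaving group it makes.
molecular nitrogen: no meaningful conjugate acid; N₂ departs as an exceptionally stable neutral molecule
an alcohol: pKₐ(R'OH₂⁺) ≈ -2.4 — neutral; leaves from a protonated ether (an oxonium ion, R–O(H)R'⁺)
fluoride: pKₐ(HF) ≈ 3.2
p-nitrophenoxide: pKₐ(p-nitrophenol) ≈ 7.2
tert-butoxide: pKₐ(t-BuOH) ≈ 18 — bulky, strongly basic alkoxide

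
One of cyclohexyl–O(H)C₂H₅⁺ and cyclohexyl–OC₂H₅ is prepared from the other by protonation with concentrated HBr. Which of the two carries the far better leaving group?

From cyclohexyl–OC₂H₅ the departing group would be CH₃CH₂O⁻ (pKₐ(CH₃CH₂OH) ≈ 16). Strong base; alkoxides do not leave unassisted.
From cyclohexyl–O(H)C₂H₅⁺ the leaving group is R'OH (pKₐ(R'OH₂⁺) ≈ -2.4). Neutral; leaves from a protonated ether (an oxonium ion, R–O(H)R'⁺).
Protonation with concentrated HBr works by allowing neutral ethanol, rather than ethoxide, to depart, making cyclohexyl–O(H)C₂H₅⁺ enormously more reactive.

cyclohexyl–O(H)C₂H₅⁺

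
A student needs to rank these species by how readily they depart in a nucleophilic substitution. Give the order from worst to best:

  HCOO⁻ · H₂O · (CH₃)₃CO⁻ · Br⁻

Leaving-group ability tracks the stability of the departed species; conjugate-acid pKₐ is the usual yardstick (lower pKₐ → better LG).
Br⁻: pKₐ(HBr) ≈ -9
H₂O: pKₐ(H₃O⁺) ≈ -1.7 — neutral; leaves from a protonated alcohol (R–OH₂⁺)
HCOO⁻: pKₐ(HCOOH) ≈ 3.8 — resonance-stabilised carboxylate
(CH₃)₃CO⁻: pKₐ(t-BuOH) ≈ 18 — bulky, strongly basic alkoxide
Listed from poorest to best leaving group as asked.

(CH₃)₃CO⁻ < HCOO⁻ < H₂O < Br⁻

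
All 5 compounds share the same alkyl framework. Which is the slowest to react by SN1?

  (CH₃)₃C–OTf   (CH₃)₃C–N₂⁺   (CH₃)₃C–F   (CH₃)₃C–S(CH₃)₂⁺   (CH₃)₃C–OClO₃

(CH₃)₃C–F

The skeletons are identical, so relative rate is governed entirely by leaving-group ability.
A good leaving group is a weak base: the lower the pKₐ of its conjugate acid, the more readily it departs.
(CH₃)₃C–N₂⁺ loses N₂: no meaningful conjugate acid; N₂ departs as an exceptionally stable neutral molecule
(CH₃)₃C–OTf loses OTf⁻: pKₐ(CF₃SO₃H (triflic acid)) ≈ -14
(CH₃)₃C–OClO₃ loses ClO₄⁻: pKₐ(HClO₄) ≈ -10
(CH₃)₃C–S(CH₃)₂⁺ loses SR'₂: pKₐ(R'₂SH⁺) ≈ -7
(CH₃)₃C–F loses F⁻: pKₐ(HF) ≈ 3.2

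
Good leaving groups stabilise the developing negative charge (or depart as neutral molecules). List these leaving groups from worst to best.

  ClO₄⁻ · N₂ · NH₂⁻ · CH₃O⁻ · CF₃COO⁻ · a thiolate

NH₂⁻ < CH₃O⁻ < a thiolate < CF₃COO⁻ < ClO₄⁻ < N₂

The more stable X⁻ (or X) is on its own — i.e. the weaker a base it is — the better a leaving group it makes.
N₂: no meaningful conjugate acid; N₂ departs as an exceptionally stable neutral molecule
ClO₄⁻: pKₐ(HClO₄) ≈ -10 — extremely weak base; rarely used for safety reasons
CF₃COO⁻: pKₐ(CF₃COOH) ≈ 0.2
a thiolate: pKₐ(RSH (a thiol)) ≈ 10.5
CH₃O⁻: pKₐ(CH₃OH) ≈ 15.5 — strong base; alkoxides do not leave unassisted
NH₂⁻: pKₐ(NH₃) ≈ 38
Reversing gives the worst-to-best order requested.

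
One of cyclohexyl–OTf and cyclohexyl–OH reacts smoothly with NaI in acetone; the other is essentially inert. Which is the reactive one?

From cyclohexyl–OH the departing group would be OH⁻ (pKₐ(H₂O) ≈ 15.7). Strong base; essentially never leaves without prior activation.
From cyclohexyl–OTf the leaving group is OTf⁻ (pKₐ(CF₃SO₃H (triflic acid)) ≈ -14). Charge spread over three oxygens and a CF₃ group; the premier leaving group in synthesis.
(In practice cyclohexyl–OTf is made from cyclohexyl–OH by treatment with Tf₂O / 2,6-lutidine, converting the hydroxyl into a triflate.)

cyclohexyl–OTf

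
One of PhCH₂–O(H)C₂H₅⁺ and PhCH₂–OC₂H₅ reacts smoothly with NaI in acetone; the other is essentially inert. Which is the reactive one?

PhCH₂–O(H)C₂H₅⁺

From PhCH₂–OC₂H₅ the departing group would be CH₃CH₂O⁻ (pKₐ(CH₃CH₂OH) ≈ 16). Strong base; alkoxides do not leave unassisted.
From PhCH₂–O(H)C₂H₅⁺ the leaving group is R'OH (pKₐ(R'OH₂⁺) ≈ -2.4). Neutral; leaves from a protonated ether (an oxonium ion, R–O(H)R'⁺).
(In practice PhCH₂–O(H)C₂H₅⁺ is made from PhCH₂–OC₂H₅ by protonation with concentrated HBr, allowing neutral ethanol, rather than ethoxide, to depart.)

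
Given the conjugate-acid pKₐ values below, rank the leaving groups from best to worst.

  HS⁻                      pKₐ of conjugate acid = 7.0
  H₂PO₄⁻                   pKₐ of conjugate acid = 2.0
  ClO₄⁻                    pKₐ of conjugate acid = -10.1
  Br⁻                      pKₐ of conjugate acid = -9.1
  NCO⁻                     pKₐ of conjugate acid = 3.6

ClO₄⁻ > Br⁻ > H₂PO₄⁻ > NCO⁻ > HS⁻

Lower conjugate-acid pKₐ ⇒ weaker base ⇒ better leaving group.
Sorting by the given values: ClO₄⁻ (-10.1), Br⁻ (-9.1), H₂PO₄⁻ (2.0), NCO⁻ (3.6), HS⁻ (7.0).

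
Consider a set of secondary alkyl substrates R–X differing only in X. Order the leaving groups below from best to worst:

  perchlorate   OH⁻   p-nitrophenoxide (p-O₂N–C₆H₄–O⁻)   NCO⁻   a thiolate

perchlorate: pKₐ(HClO₄) ≈ -10 — extremely weak base; rarely used for safety reasons
NCO⁻: pKₐ(HOCN) ≈ 3.5 — resonance between N and O
p-nitrophenoxide (p-O₂N–C₆H₄–O⁻): pKₐ(p-nitrophenol) ≈ 7.2 — nitro group delocalises the charge; the classic chromogenic LG
a thiolate: pKₐ(RSH (a thiol)) ≈ 10.5 — moderately basic; rarely leaves without activation
OH⁻: pKₐ(H₂O) ≈ 15.7

perchlorate > NCO⁻ > p-nitrophenoxide (p-O₂N–C₆H₄–O⁻) > a thiolate > OH⁻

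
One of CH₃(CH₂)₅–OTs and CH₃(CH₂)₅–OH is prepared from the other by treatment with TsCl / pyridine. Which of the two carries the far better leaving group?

CH₃(CH₂)₅–OTs

From CH₃(CH₂)₅–OH the departing group would be OH⁻ (pKₐ(H₂O) ≈ 15.7). Strong base; essentially never leaves without prior activation.
From CH₃(CH₂)₅–OTs the leaving group is OTs⁻ (pKₐ(p-CH₃C₆H₄SO₃H (TsOH)) ≈ -2.8). Resonance-delocalised arenesulfonate.
Treatment with TsCl / pyridine works by converting the hydroxyl into a tosylate, making CH₃(CH₂)₅–OTs enormously more reactive.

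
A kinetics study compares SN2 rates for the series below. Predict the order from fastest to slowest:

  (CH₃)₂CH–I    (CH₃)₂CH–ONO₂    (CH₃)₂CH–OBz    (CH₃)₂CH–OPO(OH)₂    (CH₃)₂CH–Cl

(CH₃)₂CH–I > (CH₃)₂CH–Cl > (CH₃)₂CH–ONO₂ > (CH₃)₂CH–OPO(OH)₂ > (CH₃)₂CH–OBz

The skeletons are identical, so relative rate is governed entirely by leaving-group ability.
The more stable X⁻ (or X) is on its own — i.e. the weaker a base it is — the better a leaving group it makes.
(CH₃)₂CH–I loses I⁻: pKₐ(HI) ≈ -10
(CH₃)₂CH–Cl loses Cl⁻: pKₐ(HCl) ≈ -7
(CH₃)₂CH–ONO₂ loses NO₃⁻: pKₐ(HNO₃) ≈ -1.3
(CH₃)₂CH–OPO(OH)₂ loses H₂PO₄⁻: pKₐ(H₃PO₄) ≈ 2.1
(CH₃)₂CH–OBz loses PhCOO⁻: pKₐ(C₆H₅COOH) ≈ 4.2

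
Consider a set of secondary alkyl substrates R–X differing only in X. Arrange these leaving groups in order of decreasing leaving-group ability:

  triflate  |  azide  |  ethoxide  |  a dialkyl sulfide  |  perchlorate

triflate: pKₐ(CF₃SO₃H (triflic acid)) ≈ -14
perchlorate: pKₐ(HClO₄) ≈ -10
a dialkyl sulfide: pKₐ(R'₂SH⁺) ≈ -7
azide: pKₐ(HN₃) ≈ 4.7
ethoxide: pKₐ(CH₃CH₂OH) ≈ 16 — strong base; alkoxides do not leave unassisted

triflate > perchlorate > a dialkyl sulfide > azide > ethoxide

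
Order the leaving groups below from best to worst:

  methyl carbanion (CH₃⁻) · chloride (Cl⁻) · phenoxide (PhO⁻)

The more stable X⁻ (or X) is on its own — i.e. the weaker a base it is — the better a leaving group it makes.
chloride (Cl⁻): pKₐ(HCl) ≈ -7
phenoxide (PhO⁻): pKₐ(C₆H₅OH (phenol)) ≈ 10
methyl carbanion (CH₃⁻): pKₐ(CH₄) ≈ 48

chloride (Cl⁻) > phenoxide (PhO⁻) > methyl carbanion (CH₃⁻)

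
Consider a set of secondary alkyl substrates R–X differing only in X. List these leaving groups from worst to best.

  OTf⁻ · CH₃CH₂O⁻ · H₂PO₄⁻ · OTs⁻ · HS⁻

OTf⁻: pKₐ(CF₃SO₃H (triflic acid)) ≈ -14
OTs⁻: pKₐ(p-CH₃C₆H₄SO₃H (TsOH)) ≈ -2.8
H₂PO₄⁻: pKₐ(H₃PO₄) ≈ 2.1
HS⁻: pKₐ(H₂S) ≈ 7
CH₃CH₂O⁻: pKₐ(CH₃CH₂OH) ≈ 16
Listed from poorest to best leaving group as asked.

CH₃CH₂O⁻ < HS⁻ < H₂PO₄⁻ < OTs⁻ < OTf⁻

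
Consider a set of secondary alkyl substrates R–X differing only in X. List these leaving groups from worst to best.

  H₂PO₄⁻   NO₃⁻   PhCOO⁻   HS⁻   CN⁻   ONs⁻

The more stable X⁻ (or X) is on its own — i.e. the weaker a base it is — the better a leaving group it makes.
ONs⁻: pKₐ(p-O₂NC₆H₄SO₃H) ≈ -3.5
NO₃⁻: pKₐ(HNO₃) ≈ -1.3
H₂PO₄⁻: pKₐ(H₃PO₄) ≈ 2.1 — moderate base; biological leaving group after further activation
PhCOO⁻: pKₐ(C₆H₅COOH) ≈ 4.2
HS⁻: pKₐ(H₂S) ≈ 7
CN⁻: pKₐ(HCN) ≈ 9.2
Listed from poorest to best leaving group as asked.

CN⁻ < HS⁻ < PhCOO⁻ < H₂PO₄⁻ < NO₃⁻ < ONs⁻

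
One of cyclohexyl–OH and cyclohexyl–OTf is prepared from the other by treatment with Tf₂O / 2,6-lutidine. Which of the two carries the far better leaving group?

From cyclohexyl–OH the departing group would be OH⁻ (pKₐ(H₂O) ≈ 15.7). Strong base; essentially never leaves without prior activation.
From cyclohexyl–OTf the leaving group is OTf⁻ (pKₐ(CF₃SO₃H (triflic acid)) ≈ -14). Charge spread over three oxygens and a CF₃ group; the premier leaving group in synthesis.
Treatment with Tf₂O / 2,6-lutidine works by converting the hydroxyl into a triflate, making cyclohexyl–OTf enormously more reactive.

cyclohexyl–OTf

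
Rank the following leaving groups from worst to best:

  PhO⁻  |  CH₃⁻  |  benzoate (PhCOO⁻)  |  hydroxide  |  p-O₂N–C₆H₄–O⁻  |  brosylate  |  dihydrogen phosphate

CH₃⁻ < hydroxide < PhO⁻ < p-O₂N–C₆H₄–O⁻ < benzoate (PhCOO⁻) < dihydrogen phosphate < brosylate

brosylate: pKₐ(p-BrC₆H₄SO₃H) ≈ -2.8 — arenesulfonate with a p-bromo substituent
dihydrogen phosphate: pKₐ(H₃PO₄) ≈ 2.1 — moderate base; biological leaving group after further activation
benzoate (PhCOO⁻): pKₐ(C₆H₅COOH) ≈ 4.2 — aryl carboxylate
p-O₂N–C₆H₄–O⁻: pKₐ(p-nitrophenol) ≈ 7.2
PhO⁻: pKₐ(C₆H₅OH (phenol)) ≈ 10 — resonance into the ring helps, but still a poor LG
hydroxide: pKₐ(H₂O) ≈ 15.7 — strong base; essentially never leaves without prior activation
CH₃⁻: pKₐ(CH₄) ≈ 48 — unstabilised carbanion; the worst conceivable leaving group
Reversing gives the worst-to-best order requested.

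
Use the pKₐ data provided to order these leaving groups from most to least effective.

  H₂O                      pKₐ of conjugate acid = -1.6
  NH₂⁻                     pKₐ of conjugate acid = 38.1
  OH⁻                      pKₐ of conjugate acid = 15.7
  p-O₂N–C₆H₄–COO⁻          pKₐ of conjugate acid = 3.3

H₂O > p-O₂N–C₆H₄–COO⁻ > OH⁻ > NH₂⁻

Lower conjugate-acid pKₐ ⇒ weaker base ⇒ better leaving group.
Sorting by the given values: H₂O (-1.6), p-O₂N–C₆H₄–COO⁻ (3.3), OH⁻ (15.7), NH₂⁻ (38.1).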